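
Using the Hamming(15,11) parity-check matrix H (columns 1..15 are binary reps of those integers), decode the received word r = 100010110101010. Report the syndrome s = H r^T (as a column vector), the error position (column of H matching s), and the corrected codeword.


s = (0, 0, 1, 1)^T, error position = 3, corrected codeword c = 101010110101010

Compute s = H r^T mod 2 one row at a time:
  s_1 = 1 + 0 + 1 + 0 + 1 + 0 + 1 + 0 = 4 ≡ 0 (mod 2).
  s_2 = 0 + 1 + 0 + 1 + 1 + 0 + 1 + 0 = 4 ≡ 0 (mod 2).
  s_3 = 0 + 0 + 0 + 1 + 1 + 0 + 1 + 0 = 3 ≡ 1 (mod 2).
  s_4 = 1 + 0 + 1 + 1 + 0 + 0 + 0 + 0 = 3 ≡ 1 (mod 2).
s = (0, 0, 1, 1)^T — this equals column 3 of H (binary 0011), so error is at position 3.
Correct: flip bit 3 of r = 100010110101010 to get c = 101010110101010.


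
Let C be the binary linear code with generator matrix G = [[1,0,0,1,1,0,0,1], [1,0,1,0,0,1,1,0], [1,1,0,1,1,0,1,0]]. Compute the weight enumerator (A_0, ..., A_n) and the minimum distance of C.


Weight distribution: A_0 = 1, A_3 = 1, A_4 = 2, A_5 = 3, A_6 = 1. Minimum distance d = 3.

Enumerate all 2^3 = 8 messages m ∈ F_2^3.
For each, compute codeword c = mG in F_2^8, then tally its weight.
  m = 000 → c = 00000000, weight = 0.
  m = 100 → c = 10011001, weight = 4.
  m = 010 → c = 10100110, weight = 4.
  m = 110 → c = 00111111, weight = 6.
  m = 001 → c = 11011010, weight = 5.
  m = 101 → c = 01000011, weight = 3.
  m = 011 → c = 01111100, weight = 5.
  m = 111 → c = 11100101, weight = 5.
Tally weights:
  weight 0: 1 codewords.
  weight 3: 1 codewords.
  weight 4: 2 codewords.
  weight 5: 3 codewords.
  weight 6: 1 codewords.
Minimum distance d = smallest w > 0 with A_w > 0 = 3.
Sanity: Σ A_w = 8 = 2^3 = 8 ✓.


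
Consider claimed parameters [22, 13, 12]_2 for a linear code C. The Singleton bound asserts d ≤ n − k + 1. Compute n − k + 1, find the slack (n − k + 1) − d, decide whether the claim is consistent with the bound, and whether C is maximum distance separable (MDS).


Singleton RHS = n − k + 1 = 10, slack = -2, bound violated (no such code; not MDS).

Singleton bound: d ≤ n − k + 1.
Here n = 22, k = 13, so n − k + 1 = 10.
Given d = 12, check d ≤ 10: NO.
Slack = (n − k + 1) − d = -2.
The slack is negative: d = 12 exceeds n − k + 1 = 10 by 2, so the Singleton bound is violated and no linear [22, 13, 12]_2 code can exist. In particular it is not MDS (MDS requires d = n − k + 1 exactly).
Description: the claimed parameters are [22, 13, 12]_2; such a code would be impossible (violates the Singleton bound).


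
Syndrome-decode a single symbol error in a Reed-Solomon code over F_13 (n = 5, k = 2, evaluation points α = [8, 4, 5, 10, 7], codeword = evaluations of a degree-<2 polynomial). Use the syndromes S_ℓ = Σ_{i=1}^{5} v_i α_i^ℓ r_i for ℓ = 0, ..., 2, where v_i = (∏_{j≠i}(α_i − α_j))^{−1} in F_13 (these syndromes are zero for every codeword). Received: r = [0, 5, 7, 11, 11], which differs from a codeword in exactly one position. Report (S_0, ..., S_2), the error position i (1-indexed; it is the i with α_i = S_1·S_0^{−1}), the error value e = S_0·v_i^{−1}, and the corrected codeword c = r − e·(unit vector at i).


S = (3, 4, 1), error at position 4, error magnitude e = 7, c = [0, 5, 7, 4, 11].

Step 1: column multipliers v_i = (∏_{j≠i}(α_i − α_j))^{−1} mod 13.
  i = 1 (α = 8): (8−4)(8−5)(8−10)(8−7) = 4·3·(−2)·1 = −24 ≡ 2, so v_1 = 2^{−1} = 7 (mod 13).
  i = 2 (α = 4): (4−8)(4−5)(4−10)(4−7) = (−4)·(−1)·(−6)·(−3) = 72 ≡ 7, so v_2 = 7^{−1} = 2 (mod 13).
  i = 3 (α = 5): (5−8)(5−4)(5−10)(5−7) = (−3)·1·(−5)·(−2) = −30 ≡ 9, so v_3 = 9^{−1} = 3 (mod 13).
  i = 4 (α = 10): (10−8)(10−4)(10−5)(10−7) = 2·6·5·3 = 180 ≡ 11, so v_4 = 11^{−1} = 6 (mod 13).
  i = 5 (α = 7): (7−8)(7−4)(7−5)(7−10) = (−1)·3·2·(−3) = 18 ≡ 5, so v_5 = 5^{−1} = 8 (mod 13).
  v = [7, 2, 3, 6, 8].
Step 2: syndromes of r = [0, 5, 7, 11, 11] (all sums mod 13).
  S_0 = Σ v_i r_i = 7·0 + 2·5 + 3·7 + 6·11 + 8·11 = 185 ≡ 3.
  S_1 = Σ v_i α_i r_i = 7·8·0 + 2·4·5 + 3·5·7 + 6·10·11 + 8·7·11 = 1421 ≡ 4.
  α_i^2 mod 13 = [12, 3, 12, 9, 10].
  S_2 = Σ v_i α_i^2 r_i = 7·12·0 + 2·3·5 + 3·12·7 + 6·9·11 + 8·10·11 = 1756 ≡ 1.
  S = (3, 4, 1) ≠ 0, so r is not a codeword (an error is present).
Step 3: locate the error. For a single error e at position i, S_ℓ = v_i·e·α_i^ℓ, so α_err = S_1/S_0.
  S_0^{−1} = 3^{−1} = 9 (mod 13), so α_err = 4·9 = 36 ≡ 10 = α_4. Error position i = 4.
  Consistency check: S_2/S_1 = 1·10 = 10 ≡ 10 = α_err ✓ (single-error assumption holds).
Step 4: error magnitude e = S_0/v_4 = S_0·∏_{j≠4}(α_4 − α_j) = 3·11 = 33 ≡ 7 (mod 13).
Step 5: correct position 4: c_4 = r_4 − e = 11 − 7 ≡ 4 (mod 13). Hence c = [0, 5, 7, 4, 11].
  Check: interpolating c through the α_i gives m(x) = 10 + 2·x (degree < 2) with m(α_i) = c_i for every i, so c is indeed a codeword.


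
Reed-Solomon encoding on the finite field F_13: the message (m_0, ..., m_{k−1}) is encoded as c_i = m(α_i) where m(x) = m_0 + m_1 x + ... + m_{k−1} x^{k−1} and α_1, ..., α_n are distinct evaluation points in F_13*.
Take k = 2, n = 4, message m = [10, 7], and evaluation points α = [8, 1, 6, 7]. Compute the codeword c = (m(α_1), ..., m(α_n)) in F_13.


c = [1, 4, 0, 7]

Message polynomial: m(x) = 10 + 7·x (mod 13).
For each evaluation point α_i, compute m(α_i) mod 13:
  α_1 = 8: Horner steps 7 → 1, so m(8) = 1.
  α_2 = 1: Horner steps 7 → 4, so m(1) = 4.
  α_3 = 6: Horner steps 7 → 0, so m(6) = 0.
  α_4 = 7: Horner steps 7 → 7, so m(7) = 7.
Codeword c = [1, 4, 0, 7] ∈ F_13^4.


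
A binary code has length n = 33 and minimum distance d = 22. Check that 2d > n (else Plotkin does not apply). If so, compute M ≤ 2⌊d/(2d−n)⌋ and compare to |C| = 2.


Plotkin bound M ≤ 4; given |C| = 2 ≤ bound (satisfied).

Check applicability: 2d = 44, n = 33.
2d − n = 11 > 0, so Plotkin applies.
Compute d/(2d−n) = 22/11 ≈ 2.0000.
⌊d/(2d−n)⌋ = 2.
Plotkin bound: M ≤ 2·2 = 4.
Given |C| = 2, check: satisfied.
This |C| is below the Plotkin bound.


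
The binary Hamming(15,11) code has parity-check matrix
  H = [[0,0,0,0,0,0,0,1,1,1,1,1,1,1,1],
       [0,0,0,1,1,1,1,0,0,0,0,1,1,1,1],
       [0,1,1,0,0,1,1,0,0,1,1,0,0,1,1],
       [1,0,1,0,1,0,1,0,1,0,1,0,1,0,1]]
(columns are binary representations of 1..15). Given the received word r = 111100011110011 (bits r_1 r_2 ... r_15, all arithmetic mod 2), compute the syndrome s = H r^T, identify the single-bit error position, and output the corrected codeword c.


s = (0, 1, 0, 1)^T, error position = 5, corrected codeword c = 111110011110011

Compute s = H r^T mod 2 one row at a time:
  s_1 = 1 + 1 + 1 + 1 + 0 + 0 + 1 + 1 = 6 ≡ 0 (mod 2).
  s_2 = 1 + 0 + 0 + 0 + 0 + 0 + 1 + 1 = 3 ≡ 1 (mod 2).
  s_3 = 1 + 1 + 0 + 0 + 1 + 1 + 1 + 1 = 6 ≡ 0 (mod 2).
  s_4 = 1 + 1 + 0 + 0 + 1 + 1 + 0 + 1 = 5 ≡ 1 (mod 2).
s = (0, 1, 0, 1)^T — this equals column 5 of H (binary 0101), so error is at position 5.
Correct: flip bit 5 of r = 111100011110011 to get c = 111110011110011.


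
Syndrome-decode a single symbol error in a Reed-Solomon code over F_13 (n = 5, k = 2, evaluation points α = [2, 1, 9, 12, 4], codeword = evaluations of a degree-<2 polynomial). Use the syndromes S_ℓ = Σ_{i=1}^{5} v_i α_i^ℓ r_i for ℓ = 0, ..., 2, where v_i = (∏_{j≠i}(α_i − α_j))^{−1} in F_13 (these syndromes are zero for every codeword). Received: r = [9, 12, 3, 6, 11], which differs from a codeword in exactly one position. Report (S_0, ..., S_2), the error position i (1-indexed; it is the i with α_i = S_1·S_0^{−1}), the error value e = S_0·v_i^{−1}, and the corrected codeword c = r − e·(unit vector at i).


S = (1, 1, 1), error at position 2, error magnitude e = 4, c = [9, 8, 3, 6, 11].

Step 1: column multipliers v_i = (∏_{j≠i}(α_i − α_j))^{−1} mod 13.
  i = 1 (α = 2): (2−1)(2−9)(2−12)(2−4) = 1·(−7)·(−10)·(−2) = −140 ≡ 3, so v_1 = 3^{−1} = 9 (mod 13).
  i = 2 (α = 1): (1−2)(1−9)(1−12)(1−4) = (−1)·(−8)·(−11)·(−3) = 264 ≡ 4, so v_2 = 4^{−1} = 10 (mod 13).
  i = 3 (α = 9): (9−2)(9−1)(9−12)(9−4) = 7·8·(−3)·5 = −840 ≡ 5, so v_3 = 5^{−1} = 8 (mod 13).
  i = 4 (α = 12): (12−2)(12−1)(12−9)(12−4) = 10·11·3·8 = 2640 ≡ 1, so v_4 = 1^{−1} = 1 (mod 13).
  i = 5 (α = 4): (4−2)(4−1)(4−9)(4−12) = 2·3·(−5)·(−8) = 240 ≡ 6, so v_5 = 6^{−1} = 11 (mod 13).
  v = [9, 10, 8, 1, 11].
Step 2: syndromes of r = [9, 12, 3, 6, 11] (all sums mod 13).
  S_0 = Σ v_i r_i = 9·9 + 10·12 + 8·3 + 1·6 + 11·11 = 352 ≡ 1.
  S_1 = Σ v_i α_i r_i = 9·2·9 + 10·1·12 + 8·9·3 + 1·12·6 + 11·4·11 = 1054 ≡ 1.
  α_i^2 mod 13 = [4, 1, 3, 1, 3].
  S_2 = Σ v_i α_i^2 r_i = 9·4·9 + 10·1·12 + 8·3·3 + 1·1·6 + 11·3·11 = 885 ≡ 1.
  S = (1, 1, 1) ≠ 0, so r is not a codeword (an error is present).
Step 3: locate the error. For a single error e at position i, S_ℓ = v_i·e·α_i^ℓ, so α_err = S_1/S_0.
  S_0^{−1} = 1^{−1} = 1 (mod 13), so α_err = 1·1 = 1 ≡ 1 = α_2. Error position i = 2.
  Consistency check: S_2/S_1 = 1·1 = 1 ≡ 1 = α_err ✓ (single-error assumption holds).
Step 4: error magnitude e = S_0/v_2 = S_0·∏_{j≠2}(α_2 − α_j) = 1·4 = 4 ≡ 4 (mod 13).
Step 5: correct position 2: c_2 = r_2 − e = 12 − 4 ≡ 8 (mod 13). Hence c = [9, 8, 3, 6, 11].
  Check: interpolating c through the α_i gives m(x) = 7 + 1·x (degree < 2) with m(α_i) = c_i for every i, so c is indeed a codeword.


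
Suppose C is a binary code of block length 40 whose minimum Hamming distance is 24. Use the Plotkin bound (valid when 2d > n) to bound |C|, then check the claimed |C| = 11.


Plotkin bound M ≤ 6; given |C| = 11 > bound (violated).

Check applicability: 2d = 48, n = 40.
2d − n = 8 > 0, so Plotkin applies.
Compute d/(2d−n) = 24/8 ≈ 3.0000.
⌊d/(2d−n)⌋ = 3.
Plotkin bound: M ≤ 2·3 = 6.
Given |C| = 11, check: VIOLATED.
This |C| is above the Plotkin bound, so no binary code with n = 40, d = 24 and 11 codewords exists.


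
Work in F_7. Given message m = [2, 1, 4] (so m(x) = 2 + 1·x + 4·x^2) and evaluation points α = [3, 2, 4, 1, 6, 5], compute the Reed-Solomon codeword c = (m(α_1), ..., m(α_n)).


c = [6, 6, 0, 0, 5, 2]

Message polynomial: m(x) = 2 + 1·x + 4·x^2 (mod 7).
For each evaluation point α_i, compute m(α_i) mod 7:
  α_1 = 3: Horner steps 4 → 6 → 6, so m(3) = 6.
  α_2 = 2: Horner steps 4 → 2 → 6, so m(2) = 6.
  α_3 = 4: Horner steps 4 → 3 → 0, so m(4) = 0.
  α_4 = 1: Horner steps 4 → 5 → 0, so m(1) = 0.
  α_5 = 6: Horner steps 4 → 4 → 5, so m(6) = 5.
  α_6 = 5: Horner steps 4 → 0 → 2, so m(5) = 2.
Codeword c = [6, 6, 0, 0, 5, 2] ∈ F_7^6.


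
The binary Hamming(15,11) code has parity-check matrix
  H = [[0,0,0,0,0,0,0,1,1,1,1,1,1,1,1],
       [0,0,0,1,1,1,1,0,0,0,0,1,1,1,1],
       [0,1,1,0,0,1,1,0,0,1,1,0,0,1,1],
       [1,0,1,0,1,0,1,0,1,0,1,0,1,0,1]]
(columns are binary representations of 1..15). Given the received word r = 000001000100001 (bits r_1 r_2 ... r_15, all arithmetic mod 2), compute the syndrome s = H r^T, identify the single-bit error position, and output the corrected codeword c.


s = (0, 0, 1, 1)^T, error position = 3, corrected codeword c = 001001000100001

Compute s = H r^T mod 2 one row at a time:
  s_1 = 0 + 0 + 1 + 0 + 0 + 0 + 0 + 1 = 2 ≡ 0 (mod 2).
  s_2 = 0 + 0 + 1 + 0 + 0 + 0 + 0 + 1 = 2 ≡ 0 (mod 2).
  s_3 = 0 + 0 + 1 + 0 + 1 + 0 + 0 + 1 = 3 ≡ 1 (mod 2).
  s_4 = 0 + 0 + 0 + 0 + 0 + 0 + 0 + 1 = 1 ≡ 1 (mod 2).
s = (0, 0, 1, 1)^T — this equals column 3 of H (binary 0011), so error is at position 3.
Correct: flip bit 3 of r = 000001000100001 to get c = 001001000100001.


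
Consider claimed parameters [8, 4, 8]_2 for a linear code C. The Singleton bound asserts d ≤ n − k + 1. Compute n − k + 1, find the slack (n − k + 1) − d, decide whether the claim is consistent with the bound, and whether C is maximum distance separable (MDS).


Singleton RHS = n − k + 1 = 5, slack = -3, bound violated (no such code; not MDS).

Singleton bound: d ≤ n − k + 1.
Here n = 8, k = 4, so n − k + 1 = 5.
Given d = 8, check d ≤ 5: NO.
Slack = (n − k + 1) − d = -3.
The slack is negative: d = 8 exceeds n − k + 1 = 5 by 3, so the Singleton bound is violated and no linear [8, 4, 8]_2 code can exist. In particular it is not MDS (MDS requires d = n − k + 1 exactly).
Description: the claimed parameters are [8, 4, 8]_2; such a code would be impossible (violates the Singleton bound).


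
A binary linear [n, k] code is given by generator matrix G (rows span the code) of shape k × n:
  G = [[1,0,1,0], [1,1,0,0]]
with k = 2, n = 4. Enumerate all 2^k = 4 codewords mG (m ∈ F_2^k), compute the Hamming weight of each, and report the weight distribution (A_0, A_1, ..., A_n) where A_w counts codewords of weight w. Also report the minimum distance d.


Weight distribution: A_0 = 1, A_2 = 3. Minimum distance d = 2.

Enumerate all 2^2 = 4 messages m ∈ F_2^2.
For each, compute codeword c = mG in F_2^4, then tally its weight.
  m = 00 → c = 0000, weight = 0.
  m = 10 → c = 1010, weight = 2.
  m = 01 → c = 1100, weight = 2.
  m = 11 → c = 0110, weight = 2.
Tally weights:
  weight 0: 1 codewords.
  weight 2: 3 codewords.
Minimum distance d = smallest w > 0 with A_w > 0 = 2.
Sanity: Σ A_w = 4 = 2^2 = 4 ✓.


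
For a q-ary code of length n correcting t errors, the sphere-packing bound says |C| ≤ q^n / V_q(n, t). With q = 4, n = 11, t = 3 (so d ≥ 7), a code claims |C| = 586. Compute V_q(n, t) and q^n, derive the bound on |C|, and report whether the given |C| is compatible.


V_q(n, t) = 4984, q^n = 4194304, Hamming bound = 841, |C| = 586 ≤ bound (satisfied).

Step 1: Compute V_q(n, t) = Σ_{j=0}^3 C(n, j) (q−1)^j.
  j = 0: C(11,0)·(3)^0 = 1·1 = 1.
  j = 1: C(11,1)·(3)^1 = 11·3 = 33.
  j = 2: C(11,2)·(3)^2 = 55·9 = 495.
  j = 3: C(11,3)·(3)^3 = 165·27 = 4455.
  V_q(n, t) = 1 + 33 + 495 + 4455 = 4984.
Step 2: q^n = 4^11 = 4194304.
Step 3: Hamming bound ⌊q^n / V_q(n,t)⌋ = ⌊4194304/4984⌋ = 841.
Step 4: Compare |C| = 586 to 841: satisfied.
The claimed |C| lies below the Hamming bound.


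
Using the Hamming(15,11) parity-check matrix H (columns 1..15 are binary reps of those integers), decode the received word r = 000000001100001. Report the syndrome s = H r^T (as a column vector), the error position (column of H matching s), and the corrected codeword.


s = (1, 1, 0, 0)^T, error position = 12, corrected codeword c = 000000001101001

Compute s = H r^T mod 2 one row at a time:
  s_1 = 0 + 1 + 1 + 0 + 0 + 0 + 0 + 1 = 3 ≡ 1 (mod 2).
  s_2 = 0 + 0 + 0 + 0 + 0 + 0 + 0 + 1 = 1 ≡ 1 (mod 2).
  s_3 = 0 + 0 + 0 + 0 + 1 + 0 + 0 + 1 = 2 ≡ 0 (mod 2).
  s_4 = 0 + 0 + 0 + 0 + 1 + 0 + 0 + 1 = 2 ≡ 0 (mod 2).
s = (1, 1, 0, 0)^T — this equals column 12 of H (binary 1100), so error is at position 12.
Correct: flip bit 12 of r = 000000001100001 to get c = 000000001101001.


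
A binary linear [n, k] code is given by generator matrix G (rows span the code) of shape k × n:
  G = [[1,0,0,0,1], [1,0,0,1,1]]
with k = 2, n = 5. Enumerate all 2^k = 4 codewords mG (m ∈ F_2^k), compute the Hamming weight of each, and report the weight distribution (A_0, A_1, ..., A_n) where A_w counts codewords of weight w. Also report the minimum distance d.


Weight distribution: A_0 = 1, A_1 = 1, A_2 = 1, A_3 = 1. Minimum distance d = 1.

Enumerate all 2^2 = 4 messages m ∈ F_2^2.
For each, compute codeword c = mG in F_2^5, then tally its weight.
  m = 00 → c = 00000, weight = 0.
  m = 10 → c = 10001, weight = 2.
  m = 01 → c = 10011, weight = 3.
  m = 11 → c = 00010, weight = 1.
Tally weights:
  weight 0: 1 codewords.
  weight 1: 1 codewords.
  weight 2: 1 codewords.
  weight 3: 1 codewords.
Minimum distance d = smallest w > 0 with A_w > 0 = 1.
Sanity: Σ A_w = 4 = 2^2 = 4 ✓.


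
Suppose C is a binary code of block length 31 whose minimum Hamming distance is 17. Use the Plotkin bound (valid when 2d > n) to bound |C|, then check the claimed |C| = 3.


Plotkin bound M ≤ 10; given |C| = 3 ≤ bound (satisfied).

Check applicability: 2d = 34, n = 31.
2d − n = 3 > 0, so Plotkin applies.
Compute d/(2d−n) = 17/3 ≈ 5.6667.
⌊d/(2d−n)⌋ = 5.
Plotkin bound: M ≤ 2·5 = 10.
Given |C| = 3, check: satisfied.
This |C| is below the Plotkin bound.


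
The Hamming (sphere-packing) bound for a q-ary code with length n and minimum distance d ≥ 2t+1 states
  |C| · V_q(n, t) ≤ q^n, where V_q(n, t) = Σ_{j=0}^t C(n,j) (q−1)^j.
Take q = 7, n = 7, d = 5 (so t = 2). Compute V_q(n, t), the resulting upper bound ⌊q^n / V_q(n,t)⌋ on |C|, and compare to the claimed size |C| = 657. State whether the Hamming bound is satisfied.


V_q(n, t) = 799, q^n = 823543, Hamming bound = 1030, |C| = 657 ≤ bound (satisfied).

Step 1: Compute V_q(n, t) = Σ_{j=0}^2 C(n, j) (q−1)^j.
  j = 0: C(7,0)·(6)^0 = 1·1 = 1.
  j = 1: C(7,1)·(6)^1 = 7·6 = 42.
  j = 2: C(7,2)·(6)^2 = 21·36 = 756.
  V_q(n, t) = 1 + 42 + 756 = 799.
Step 2: q^n = 7^7 = 823543.
Step 3: Hamming bound ⌊q^n / V_q(n,t)⌋ = ⌊823543/799⌋ = 1030.
Step 4: Compare |C| = 657 to 1030: satisfied.
The claimed |C| lies below the Hamming bound.


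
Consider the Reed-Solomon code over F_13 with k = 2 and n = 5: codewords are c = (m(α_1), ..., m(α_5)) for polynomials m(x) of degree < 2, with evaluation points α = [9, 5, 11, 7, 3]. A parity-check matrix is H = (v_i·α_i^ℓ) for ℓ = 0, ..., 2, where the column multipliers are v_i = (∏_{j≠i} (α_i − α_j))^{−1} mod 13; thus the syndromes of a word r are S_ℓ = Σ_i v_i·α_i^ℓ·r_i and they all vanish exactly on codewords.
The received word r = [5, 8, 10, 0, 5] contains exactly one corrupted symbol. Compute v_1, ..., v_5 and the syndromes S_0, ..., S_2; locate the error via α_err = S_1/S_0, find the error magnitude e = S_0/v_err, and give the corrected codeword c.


S = (4, 12, 10), error at position 5, error magnitude e = 2, c = [5, 8, 10, 0, 3].

Step 1: column multipliers v_i = (∏_{j≠i}(α_i − α_j))^{−1} mod 13.
  i = 1 (α = 9): (9−5)(9−11)(9−7)(9−3) = 4·(−2)·2·6 = −96 ≡ 8, so v_1 = 8^{−1} = 5 (mod 13).
  i = 2 (α = 5): (5−9)(5−11)(5−7)(5−3) = (−4)·(−6)·(−2)·2 = −96 ≡ 8, so v_2 = 8^{−1} = 5 (mod 13).
  i = 3 (α = 11): (11−9)(11−5)(11−7)(11−3) = 2·6·4·8 = 384 ≡ 7, so v_3 = 7^{−1} = 2 (mod 13).
  i = 4 (α = 7): (7−9)(7−5)(7−11)(7−3) = (−2)·2·(−4)·4 = 64 ≡ 12, so v_4 = 12^{−1} = 12 (mod 13).
  i = 5 (α = 3): (3−9)(3−5)(3−11)(3−7) = (−6)·(−2)·(−8)·(−4) = 384 ≡ 7, so v_5 = 7^{−1} = 2 (mod 13).
  v = [5, 5, 2, 12, 2].
Step 2: syndromes of r = [5, 8, 10, 0, 5] (all sums mod 13).
  S_0 = Σ v_i r_i = 5·5 + 5·8 + 2·10 + 12·0 + 2·5 = 95 ≡ 4.
  S_1 = Σ v_i α_i r_i = 5·9·5 + 5·5·8 + 2·11·10 + 12·7·0 + 2·3·5 = 675 ≡ 12.
  α_i^2 mod 13 = [3, 12, 4, 10, 9].
  S_2 = Σ v_i α_i^2 r_i = 5·3·5 + 5·12·8 + 2·4·10 + 12·10·0 + 2·9·5 = 725 ≡ 10.
  S = (4, 12, 10) ≠ 0, so r is not a codeword (an error is present).
Step 3: locate the error. For a single error e at position i, S_ℓ = v_i·e·α_i^ℓ, so α_err = S_1/S_0.
  S_0^{−1} = 4^{−1} = 10 (mod 13), so α_err = 12·10 = 120 ≡ 3 = α_5. Error position i = 5.
  Consistency check: S_2/S_1 = 10·12 = 120 ≡ 3 = α_err ✓ (single-error assumption holds).
Step 4: error magnitude e = S_0/v_5 = S_0·∏_{j≠5}(α_5 − α_j) = 4·7 = 28 ≡ 2 (mod 13).
Step 5: correct position 5: c_5 = r_5 − e = 5 − 2 ≡ 3 (mod 13). Hence c = [5, 8, 10, 0, 3].
  Check: interpolating c through the α_i gives m(x) = 2 + 9·x (degree < 2) with m(α_i) = c_i for every i, so c is indeed a codeword.


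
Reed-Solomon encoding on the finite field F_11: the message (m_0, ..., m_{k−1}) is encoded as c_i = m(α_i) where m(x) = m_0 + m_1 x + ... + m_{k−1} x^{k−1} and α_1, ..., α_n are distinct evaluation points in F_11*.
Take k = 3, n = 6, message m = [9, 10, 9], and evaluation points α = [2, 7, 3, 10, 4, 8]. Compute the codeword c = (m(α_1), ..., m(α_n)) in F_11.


c = [10, 3, 10, 8, 6, 5]

Message polynomial: m(x) = 9 + 10·x + 9·x^2 (mod 11).
For each evaluation point α_i, compute m(α_i) mod 11:
  α_1 = 2: Horner steps 9 → 6 → 10, so m(2) = 10.
  α_2 = 7: Horner steps 9 → 7 → 3, so m(7) = 3.
  α_3 = 3: Horner steps 9 → 4 → 10, so m(3) = 10.
  α_4 = 10: Horner steps 9 → 1 → 8, so m(10) = 8.
  α_5 = 4: Horner steps 9 → 2 → 6, so m(4) = 6.
  α_6 = 8: Horner steps 9 → 5 → 5, so m(8) = 5.
Codeword c = [10, 3, 10, 8, 6, 5] ∈ F_11^6.


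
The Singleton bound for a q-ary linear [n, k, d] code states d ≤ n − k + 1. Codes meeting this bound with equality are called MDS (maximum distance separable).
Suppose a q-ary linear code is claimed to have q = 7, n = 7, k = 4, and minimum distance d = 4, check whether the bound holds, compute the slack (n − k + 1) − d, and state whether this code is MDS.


Singleton RHS = n − k + 1 = 4, slack = 0, bound satisfied, MDS.

Singleton bound: d ≤ n − k + 1.
Here n = 7, k = 4, so n − k + 1 = 4.
Given d = 4, check d ≤ 4: YES.
Slack = (n − k + 1) − d = 0.
The code is MDS (slack = 0).
Description: the claimed parameters are [7, 4, 4]_7; such a code would be MDS (meets Singleton bound).


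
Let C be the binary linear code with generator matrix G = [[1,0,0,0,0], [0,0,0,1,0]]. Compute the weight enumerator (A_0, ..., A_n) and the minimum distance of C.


Weight distribution: A_0 = 1, A_1 = 2, A_2 = 1. Minimum distance d = 1.

Enumerate all 2^2 = 4 messages m ∈ F_2^2.
For each, compute codeword c = mG in F_2^5, then tally its weight.
  m = 00 → c = 00000, weight = 0.
  m = 10 → c = 10000, weight = 1.
  m = 01 → c = 00010, weight = 1.
  m = 11 → c = 10010, weight = 2.
Tally weights:
  weight 0: 1 codewords.
  weight 1: 2 codewords.
  weight 2: 1 codewords.
Minimum distance d = smallest w > 0 with A_w > 0 = 1.
Sanity: Σ A_w = 4 = 2^2 = 4 ✓.


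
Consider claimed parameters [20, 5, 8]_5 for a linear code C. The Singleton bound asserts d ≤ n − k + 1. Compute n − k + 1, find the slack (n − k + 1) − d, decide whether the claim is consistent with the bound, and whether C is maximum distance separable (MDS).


Singleton RHS = n − k + 1 = 16, slack = 8, bound satisfied, not MDS.

Singleton bound: d ≤ n − k + 1.
Here n = 20, k = 5, so n − k + 1 = 16.
Given d = 8, check d ≤ 16: YES.
Slack = (n − k + 1) − d = 8.
The code is NOT MDS (slack = 8 > 0).
Description: the claimed parameters are [20, 5, 8]_5; such a code would be non-MDS.


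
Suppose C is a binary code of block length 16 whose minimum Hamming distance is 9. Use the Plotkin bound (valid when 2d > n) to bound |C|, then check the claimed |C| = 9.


Plotkin bound M ≤ 8; given |C| = 9 > bound (violated).

Check applicability: 2d = 18, n = 16.
2d − n = 2 > 0, so Plotkin applies.
Compute d/(2d−n) = 9/2 ≈ 4.5000.
⌊d/(2d−n)⌋ = 4.
Plotkin bound: M ≤ 2·4 = 8.
Given |C| = 9, check: VIOLATED.
This |C| is above the Plotkin bound, so no binary code with n = 16, d = 9 and 9 codewords exists.


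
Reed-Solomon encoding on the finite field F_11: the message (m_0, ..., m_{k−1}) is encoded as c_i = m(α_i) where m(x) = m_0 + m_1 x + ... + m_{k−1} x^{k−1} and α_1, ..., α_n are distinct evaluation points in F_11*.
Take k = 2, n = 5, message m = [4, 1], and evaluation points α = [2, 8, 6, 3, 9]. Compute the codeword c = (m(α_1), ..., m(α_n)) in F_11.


c = [6, 1, 10, 7, 2]

Message polynomial: m(x) = 4 + 1·x (mod 11).
For each evaluation point α_i, compute m(α_i) mod 11:
  α_1 = 2: Horner steps 1 → 6, so m(2) = 6.
  α_2 = 8: Horner steps 1 → 1, so m(8) = 1.
  α_3 = 6: Horner steps 1 → 10, so m(6) = 10.
  α_4 = 3: Horner steps 1 → 7, so m(3) = 7.
  α_5 = 9: Horner steps 1 → 2, so m(9) = 2.
Codeword c = [6, 1, 10, 7, 2] ∈ F_11^5.


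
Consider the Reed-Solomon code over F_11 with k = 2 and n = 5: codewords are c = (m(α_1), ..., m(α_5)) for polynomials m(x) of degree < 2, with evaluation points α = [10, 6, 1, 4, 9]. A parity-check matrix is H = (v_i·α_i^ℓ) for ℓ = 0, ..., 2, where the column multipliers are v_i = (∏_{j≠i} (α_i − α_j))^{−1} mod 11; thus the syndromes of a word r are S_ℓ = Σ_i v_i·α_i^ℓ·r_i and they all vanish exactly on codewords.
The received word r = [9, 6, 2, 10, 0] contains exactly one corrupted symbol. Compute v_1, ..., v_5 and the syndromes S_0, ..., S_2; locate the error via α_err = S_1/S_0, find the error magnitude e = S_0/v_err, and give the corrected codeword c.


S = (4, 4, 4), error at position 3, error magnitude e = 8, c = [9, 6, 5, 10, 0].

Step 1: column multipliers v_i = (∏_{j≠i}(α_i − α_j))^{−1} mod 11.
  i = 1 (α = 10): (10−6)(10−1)(10−4)(10−9) = 4·9·6·1 = 216 ≡ 7, so v_1 = 7^{−1} = 8 (mod 11).
  i = 2 (α = 6): (6−10)(6−1)(6−4)(6−9) = (−4)·5·2·(−3) = 120 ≡ 10, so v_2 = 10^{−1} = 10 (mod 11).
  i = 3 (α = 1): (1−10)(1−6)(1−4)(1−9) = (−9)·(−5)·(−3)·(−8) = 1080 ≡ 2, so v_3 = 2^{−1} = 6 (mod 11).
  i = 4 (α = 4): (4−10)(4−6)(4−1)(4−9) = (−6)·(−2)·3·(−5) = −180 ≡ 7, so v_4 = 7^{−1} = 8 (mod 11).
  i = 5 (α = 9): (9−10)(9−6)(9−1)(9−4) = (−1)·3·8·5 = −120 ≡ 1, so v_5 = 1^{−1} = 1 (mod 11).
  v = [8, 10, 6, 8, 1].
Step 2: syndromes of r = [9, 6, 2, 10, 0] (all sums mod 11).
  S_0 = Σ v_i r_i = 8·9 + 10·6 + 6·2 + 8·10 + 1·0 = 224 ≡ 4.
  S_1 = Σ v_i α_i r_i = 8·10·9 + 10·6·6 + 6·1·2 + 8·4·10 + 1·9·0 = 1412 ≡ 4.
  α_i^2 mod 11 = [1, 3, 1, 5, 4].
  S_2 = Σ v_i α_i^2 r_i = 8·1·9 + 10·3·6 + 6·1·2 + 8·5·10 + 1·4·0 = 664 ≡ 4.
  S = (4, 4, 4) ≠ 0, so r is not a codeword (an error is present).
Step 3: locate the error. For a single error e at position i, S_ℓ = v_i·e·α_i^ℓ, so α_err = S_1/S_0.
  S_0^{−1} = 4^{−1} = 3 (mod 11), so α_err = 4·3 = 12 ≡ 1 = α_3. Error position i = 3.
  Consistency check: S_2/S_1 = 4·3 = 12 ≡ 1 = α_err ✓ (single-error assumption holds).
Step 4: error magnitude e = S_0/v_3 = S_0·∏_{j≠3}(α_3 − α_j) = 4·2 = 8 ≡ 8 (mod 11).
Step 5: correct position 3: c_3 = r_3 − e = 2 − 8 ≡ 5 (mod 11). Hence c = [9, 6, 5, 10, 0].
  Check: interpolating c through the α_i gives m(x) = 7 + 9·x (degree < 2) with m(α_i) = c_i for every i, so c is indeed a codeword.


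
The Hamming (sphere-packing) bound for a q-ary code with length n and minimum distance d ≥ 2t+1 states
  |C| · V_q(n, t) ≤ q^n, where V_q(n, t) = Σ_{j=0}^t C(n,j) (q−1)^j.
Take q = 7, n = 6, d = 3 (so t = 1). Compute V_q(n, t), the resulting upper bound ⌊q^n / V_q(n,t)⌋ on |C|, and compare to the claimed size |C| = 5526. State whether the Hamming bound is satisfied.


V_q(n, t) = 37, q^n = 117649, Hamming bound = 3179, |C| = 5526 > bound (violated).

Step 1: Compute V_q(n, t) = Σ_{j=0}^1 C(n, j) (q−1)^j.
  j = 0: C(6,0)·(6)^0 = 1·1 = 1.
  j = 1: C(6,1)·(6)^1 = 6·6 = 36.
  V_q(n, t) = 1 + 36 = 37.
Step 2: q^n = 7^6 = 117649.
Step 3: Hamming bound ⌊q^n / V_q(n,t)⌋ = ⌊117649/37⌋ = 3179.
Step 4: Compare |C| = 5526 to 3179: violated.
The claimed |C| lies above the Hamming bound, so no 7-ary code of length 6 with d ≥ 3 can have 5526 codewords.


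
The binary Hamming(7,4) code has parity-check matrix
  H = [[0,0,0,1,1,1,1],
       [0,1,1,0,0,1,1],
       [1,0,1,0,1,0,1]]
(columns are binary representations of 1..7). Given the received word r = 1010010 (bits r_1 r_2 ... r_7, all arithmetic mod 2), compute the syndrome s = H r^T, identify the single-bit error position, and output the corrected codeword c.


s = (1, 0, 0)^T, error position = 4, corrected codeword c = 1011010

Compute s = H r^T mod 2 one row at a time:
  s_1 = 0 + 0 + 1 + 0 = 1 ≡ 1 (mod 2).
  s_2 = 0 + 1 + 1 + 0 = 2 ≡ 0 (mod 2).
  s_3 = 1 + 1 + 0 + 0 = 2 ≡ 0 (mod 2).
s = (1, 0, 0)^T — this equals column 4 of H (binary 100), so error is at position 4.
Correct: flip bit 4 of r = 1010010 to get c = 1011010.


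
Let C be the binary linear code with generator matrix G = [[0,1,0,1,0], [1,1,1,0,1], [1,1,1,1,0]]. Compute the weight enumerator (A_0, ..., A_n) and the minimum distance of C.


Weight distribution: A_0 = 1, A_2 = 4, A_4 = 3. Minimum distance d = 2.

Enumerate all 2^3 = 8 messages m ∈ F_2^3.
For each, compute codeword c = mG in F_2^5, then tally its weight.
  m = 000 → c = 00000, weight = 0.
  m = 100 → c = 01010, weight = 2.
  m = 010 → c = 11101, weight = 4.
  m = 110 → c = 10111, weight = 4.
  m = 001 → c = 11110, weight = 4.
  m = 101 → c = 10100, weight = 2.
  m = 011 → c = 00011, weight = 2.
  m = 111 → c = 01001, weight = 2.
Tally weights:
  weight 0: 1 codewords.
  weight 2: 4 codewords.
  weight 4: 3 codewords.
Minimum distance d = smallest w > 0 with A_w > 0 = 2.
Sanity: Σ A_w = 8 = 2^3 = 8 ✓.


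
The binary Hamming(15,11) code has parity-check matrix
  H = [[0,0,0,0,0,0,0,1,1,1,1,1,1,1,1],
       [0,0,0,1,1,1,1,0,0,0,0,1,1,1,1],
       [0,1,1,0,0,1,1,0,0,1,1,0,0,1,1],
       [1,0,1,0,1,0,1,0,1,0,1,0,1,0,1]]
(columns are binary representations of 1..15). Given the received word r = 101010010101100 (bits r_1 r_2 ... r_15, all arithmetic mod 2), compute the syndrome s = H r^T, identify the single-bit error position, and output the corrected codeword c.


s = (0, 1, 0, 0)^T, error position = 4, corrected codeword c = 101110010101100

Compute s = H r^T mod 2 one row at a time:
  s_1 = 1 + 0 + 1 + 0 + 1 + 1 + 0 + 0 = 4 ≡ 0 (mod 2).
  s_2 = 0 + 1 + 0 + 0 + 1 + 1 + 0 + 0 = 3 ≡ 1 (mod 2).
  s_3 = 0 + 1 + 0 + 0 + 1 + 0 + 0 + 0 = 2 ≡ 0 (mod 2).
  s_4 = 1 + 1 + 1 + 0 + 0 + 0 + 1 + 0 = 4 ≡ 0 (mod 2).
s = (0, 1, 0, 0)^T — this equals column 4 of H (binary 0100), so error is at position 4.
Correct: flip bit 4 of r = 101010010101100 to get c = 101110010101100.


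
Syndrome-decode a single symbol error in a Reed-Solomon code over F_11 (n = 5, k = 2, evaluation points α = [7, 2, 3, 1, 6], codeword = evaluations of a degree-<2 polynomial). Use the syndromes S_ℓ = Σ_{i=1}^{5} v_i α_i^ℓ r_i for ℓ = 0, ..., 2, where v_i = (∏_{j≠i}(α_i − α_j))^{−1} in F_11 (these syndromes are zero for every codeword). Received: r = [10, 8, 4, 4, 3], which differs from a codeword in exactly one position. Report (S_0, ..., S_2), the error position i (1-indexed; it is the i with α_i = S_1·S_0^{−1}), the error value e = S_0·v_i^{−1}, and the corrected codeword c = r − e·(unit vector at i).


S = (5, 5, 5), error at position 4, error magnitude e = 3, c = [10, 8, 4, 1, 3].

Step 1: column multipliers v_i = (∏_{j≠i}(α_i − α_j))^{−1} mod 11.
  i = 1 (α = 7): (7−2)(7−3)(7−1)(7−6) = 5·4·6·1 = 120 ≡ 10, so v_1 = 10^{−1} = 10 (mod 11).
  i = 2 (α = 2): (2−7)(2−3)(2−1)(2−6) = (−5)·(−1)·1·(−4) = −20 ≡ 2, so v_2 = 2^{−1} = 6 (mod 11).
  i = 3 (α = 3): (3−7)(3−2)(3−1)(3−6) = (−4)·1·2·(−3) = 24 ≡ 2, so v_3 = 2^{−1} = 6 (mod 11).
  i = 4 (α = 1): (1−7)(1−2)(1−3)(1−6) = (−6)·(−1)·(−2)·(−5) = 60 ≡ 5, so v_4 = 5^{−1} = 9 (mod 11).
  i = 5 (α = 6): (6−7)(6−2)(6−3)(6−1) = (−1)·4·3·5 = −60 ≡ 6, so v_5 = 6^{−1} = 2 (mod 11).
  v = [10, 6, 6, 9, 2].
Step 2: syndromes of r = [10, 8, 4, 4, 3] (all sums mod 11).
  S_0 = Σ v_i r_i = 10·10 + 6·8 + 6·4 + 9·4 + 2·3 = 214 ≡ 5.
  S_1 = Σ v_i α_i r_i = 10·7·10 + 6·2·8 + 6·3·4 + 9·1·4 + 2·6·3 = 940 ≡ 5.
  α_i^2 mod 11 = [5, 4, 9, 1, 3].
  S_2 = Σ v_i α_i^2 r_i = 10·5·10 + 6·4·8 + 6·9·4 + 9·1·4 + 2·3·3 = 962 ≡ 5.
  S = (5, 5, 5) ≠ 0, so r is not a codeword (an error is present).
Step 3: locate the error. For a single error e at position i, S_ℓ = v_i·e·α_i^ℓ, so α_err = S_1/S_0.
  S_0^{−1} = 5^{−1} = 9 (mod 11), so α_err = 5·9 = 45 ≡ 1 = α_4. Error position i = 4.
  Consistency check: S_2/S_1 = 5·9 = 45 ≡ 1 = α_err ✓ (single-error assumption holds).
Step 4: error magnitude e = S_0/v_4 = S_0·∏_{j≠4}(α_4 − α_j) = 5·5 = 25 ≡ 3 (mod 11).
Step 5: correct position 4: c_4 = r_4 − e = 4 − 3 ≡ 1 (mod 11). Hence c = [10, 8, 4, 1, 3].
  Check: interpolating c through the α_i gives m(x) = 5 + 7·x (degree < 2) with m(α_i) = c_i for every i, so c is indeed a codeword.


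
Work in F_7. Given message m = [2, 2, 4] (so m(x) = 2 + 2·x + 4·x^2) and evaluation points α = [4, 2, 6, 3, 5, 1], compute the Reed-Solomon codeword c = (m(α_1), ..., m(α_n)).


c = [4, 1, 4, 2, 0, 1]

Message polynomial: m(x) = 2 + 2·x + 4·x^2 (mod 7).
For each evaluation point α_i, compute m(α_i) mod 7:
  α_1 = 4: Horner steps 4 → 4 → 4, so m(4) = 4.
  α_2 = 2: Horner steps 4 → 3 → 1, so m(2) = 1.
  α_3 = 6: Horner steps 4 → 5 → 4, so m(6) = 4.
  α_4 = 3: Horner steps 4 → 0 → 2, so m(3) = 2.
  α_5 = 5: Horner steps 4 → 1 → 0, so m(5) = 0.
  α_6 = 1: Horner steps 4 → 6 → 1, so m(1) = 1.
Codeword c = [4, 1, 4, 2, 0, 1] ∈ F_7^6.


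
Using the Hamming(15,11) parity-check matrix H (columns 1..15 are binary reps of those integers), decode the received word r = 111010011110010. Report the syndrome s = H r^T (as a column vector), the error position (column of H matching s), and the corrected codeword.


s = (1, 0, 1, 1)^T, error position = 11, corrected codeword c = 111010011100010

Compute s = H r^T mod 2 one row at a time:
  s_1 = 1 + 1 + 1 + 1 + 0 + 0 + 1 + 0 = 5 ≡ 1 (mod 2).
  s_2 = 0 + 1 + 0 + 0 + 0 + 0 + 1 + 0 = 2 ≡ 0 (mod 2).
  s_3 = 1 + 1 + 0 + 0 + 1 + 1 + 1 + 0 = 5 ≡ 1 (mod 2).
  s_4 = 1 + 1 + 1 + 0 + 1 + 1 + 0 + 0 = 5 ≡ 1 (mod 2).
s = (1, 0, 1, 1)^T — this equals column 11 of H (binary 1011), so error is at position 11.
Correct: flip bit 11 of r = 111010011110010 to get c = 111010011100010.


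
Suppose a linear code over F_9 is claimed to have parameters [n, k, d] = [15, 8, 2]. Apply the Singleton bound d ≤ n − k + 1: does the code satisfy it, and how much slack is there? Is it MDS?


Singleton RHS = n − k + 1 = 8, slack = 6, bound satisfied, not MDS.

Singleton bound: d ≤ n − k + 1.
Here n = 15, k = 8, so n − k + 1 = 8.
Given d = 2, check d ≤ 8: YES.
Slack = (n − k + 1) − d = 6.
The code is NOT MDS (slack = 6 > 0).
Description: the claimed parameters are [15, 8, 2]_9; such a code would be non-MDS.


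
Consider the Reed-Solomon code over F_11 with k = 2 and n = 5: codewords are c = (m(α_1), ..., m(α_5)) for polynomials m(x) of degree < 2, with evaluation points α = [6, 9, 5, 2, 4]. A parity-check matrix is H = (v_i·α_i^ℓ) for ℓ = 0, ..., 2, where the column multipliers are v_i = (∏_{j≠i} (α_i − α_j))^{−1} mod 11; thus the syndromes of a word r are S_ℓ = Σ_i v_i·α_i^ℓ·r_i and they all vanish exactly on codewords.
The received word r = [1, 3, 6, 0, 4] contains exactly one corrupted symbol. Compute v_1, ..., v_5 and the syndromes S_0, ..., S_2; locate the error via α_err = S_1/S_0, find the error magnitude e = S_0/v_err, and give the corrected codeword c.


S = (9, 10, 5), error at position 1, error magnitude e = 4, c = [8, 3, 6, 0, 4].

Step 1: column multipliers v_i = (∏_{j≠i}(α_i − α_j))^{−1} mod 11.
  i = 1 (α = 6): (6−9)(6−5)(6−2)(6−4) = (−3)·1·4·2 = −24 ≡ 9, so v_1 = 9^{−1} = 5 (mod 11).
  i = 2 (α = 9): (9−6)(9−5)(9−2)(9−4) = 3·4·7·5 = 420 ≡ 2, so v_2 = 2^{−1} = 6 (mod 11).
  i = 3 (α = 5): (5−6)(5−9)(5−2)(5−4) = (−1)·(−4)·3·1 = 12 ≡ 1, so v_3 = 1^{−1} = 1 (mod 11).
  i = 4 (α = 2): (2−6)(2−9)(2−5)(2−4) = (−4)·(−7)·(−3)·(−2) = 168 ≡ 3, so v_4 = 3^{−1} = 4 (mod 11).
  i = 5 (α = 4): (4−6)(4−9)(4−5)(4−2) = (−2)·(−5)·(−1)·2 = −20 ≡ 2, so v_5 = 2^{−1} = 6 (mod 11).
  v = [5, 6, 1, 4, 6].
Step 2: syndromes of r = [1, 3, 6, 0, 4] (all sums mod 11).
  S_0 = Σ v_i r_i = 5·1 + 6·3 + 1·6 + 4·0 + 6·4 = 53 ≡ 9.
  S_1 = Σ v_i α_i r_i = 5·6·1 + 6·9·3 + 1·5·6 + 4·2·0 + 6·4·4 = 318 ≡ 10.
  α_i^2 mod 11 = [3, 4, 3, 4, 5].
  S_2 = Σ v_i α_i^2 r_i = 5·3·1 + 6·4·3 + 1·3·6 + 4·4·0 + 6·5·4 = 225 ≡ 5.
  S = (9, 10, 5) ≠ 0, so r is not a codeword (an error is present).
Step 3: locate the error. For a single error e at position i, S_ℓ = v_i·e·α_i^ℓ, so α_err = S_1/S_0.
  S_0^{−1} = 9^{−1} = 5 (mod 11), so α_err = 10·5 = 50 ≡ 6 = α_1. Error position i = 1.
  Consistency check: S_2/S_1 = 5·10 = 50 ≡ 6 = α_err ✓ (single-error assumption holds).
Step 4: error magnitude e = S_0/v_1 = S_0·∏_{j≠1}(α_1 − α_j) = 9·9 = 81 ≡ 4 (mod 11).
Step 5: correct position 1: c_1 = r_1 − e = 1 − 4 ≡ 8 (mod 11). Hence c = [8, 3, 6, 0, 4].
  Check: interpolating c through the α_i gives m(x) = 7 + 2·x (degree < 2) with m(α_i) = c_i for every i, so c is indeed a codeword.


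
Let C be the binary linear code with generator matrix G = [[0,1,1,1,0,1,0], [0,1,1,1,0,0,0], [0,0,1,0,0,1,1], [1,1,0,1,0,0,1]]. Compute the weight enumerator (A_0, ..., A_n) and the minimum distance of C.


Weight distribution: A_0 = 1, A_1 = 2, A_2 = 2, A_3 = 4, A_4 = 5, A_5 = 2. Minimum distance d = 1.

Enumerate all 2^4 = 16 messages m ∈ F_2^4.
For each, compute codeword c = mG in F_2^7, then tally its weight.
  m = 0000 → c = 0000000, weight = 0.
  m = 1000 → c = 0111010, weight = 4.
  m = 0100 → c = 0111000, weight = 3.
  m = 1100 → c = 0000010, weight = 1.
  m = 0010 → c = 0010011, weight = 3.
  m = 1010 → c = 0101001, weight = 3.
  m = 0110 → c = 0101011, weight = 4.
  m = 1110 → c = 0010001, weight = 2.
  m = 0001 → c = 1101001, weight = 4.
  m = 1001 → c = 1010011, weight = 4.
  m = 0101 → c = 1010001, weight = 3.
  m = 1101 → c = 1101011, weight = 5.
  m = 0011 → c = 1111010, weight = 5.
  m = 1011 → c = 1000000, weight = 1.
  m = 0111 → c = 1000010, weight = 2.
  m = 1111 → c = 1111000, weight = 4.
Tally weights:
  weight 0: 1 codewords.
  weight 1: 2 codewords.
  weight 2: 2 codewords.
  weight 3: 4 codewords.
  weight 4: 5 codewords.
  weight 5: 2 codewords.
Minimum distance d = smallest w > 0 with A_w > 0 = 1.
Sanity: Σ A_w = 16 = 2^4 = 16 ✓.


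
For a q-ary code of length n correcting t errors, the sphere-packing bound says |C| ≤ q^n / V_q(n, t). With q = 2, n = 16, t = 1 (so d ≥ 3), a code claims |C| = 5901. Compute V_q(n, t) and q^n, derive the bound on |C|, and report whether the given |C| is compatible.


V_q(n, t) = 17, q^n = 65536, Hamming bound = 3855, |C| = 5901 > bound (violated).

Step 1: Compute V_q(n, t) = Σ_{j=0}^1 C(n, j) (q−1)^j.
  j = 0: C(16,0)·(1)^0 = 1·1 = 1.
  j = 1: C(16,1)·(1)^1 = 16·1 = 16.
  V_q(n, t) = 1 + 16 = 17.
Step 2: q^n = 2^16 = 65536.
Step 3: Hamming bound ⌊q^n / V_q(n,t)⌋ = ⌊65536/17⌋ = 3855.
Step 4: Compare |C| = 5901 to 3855: violated.
The claimed |C| lies above the Hamming bound, so no 2-ary code of length 16 with d ≥ 3 can have 5901 codewords.


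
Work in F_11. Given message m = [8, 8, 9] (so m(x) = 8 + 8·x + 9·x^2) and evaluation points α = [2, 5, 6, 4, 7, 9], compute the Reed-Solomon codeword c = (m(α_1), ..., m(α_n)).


c = [5, 9, 6, 8, 10, 6]

Message polynomial: m(x) = 8 + 8·x + 9·x^2 (mod 11).
For each evaluation point α_i, compute m(α_i) mod 11:
  α_1 = 2: Horner steps 9 → 4 → 5, so m(2) = 5.
  α_2 = 5: Horner steps 9 → 9 → 9, so m(5) = 9.
  α_3 = 6: Horner steps 9 → 7 → 6, so m(6) = 6.
  α_4 = 4: Horner steps 9 → 0 → 8, so m(4) = 8.
  α_5 = 7: Horner steps 9 → 5 → 10, so m(7) = 10.
  α_6 = 9: Horner steps 9 → 1 → 6, so m(9) = 6.
Codeword c = [5, 9, 6, 8, 10, 6] ∈ F_11^6.


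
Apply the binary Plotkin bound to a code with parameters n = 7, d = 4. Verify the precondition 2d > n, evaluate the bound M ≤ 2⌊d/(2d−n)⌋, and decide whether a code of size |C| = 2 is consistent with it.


Plotkin bound M ≤ 8; given |C| = 2 ≤ bound (satisfied).

Check applicability: 2d = 8, n = 7.
2d − n = 1 > 0, so Plotkin applies.
Compute d/(2d−n) = 4/1 ≈ 4.0000.
⌊d/(2d−n)⌋ = 4.
Plotkin bound: M ≤ 2·4 = 8.
Given |C| = 2, check: satisfied.
This |C| is below the Plotkin bound.


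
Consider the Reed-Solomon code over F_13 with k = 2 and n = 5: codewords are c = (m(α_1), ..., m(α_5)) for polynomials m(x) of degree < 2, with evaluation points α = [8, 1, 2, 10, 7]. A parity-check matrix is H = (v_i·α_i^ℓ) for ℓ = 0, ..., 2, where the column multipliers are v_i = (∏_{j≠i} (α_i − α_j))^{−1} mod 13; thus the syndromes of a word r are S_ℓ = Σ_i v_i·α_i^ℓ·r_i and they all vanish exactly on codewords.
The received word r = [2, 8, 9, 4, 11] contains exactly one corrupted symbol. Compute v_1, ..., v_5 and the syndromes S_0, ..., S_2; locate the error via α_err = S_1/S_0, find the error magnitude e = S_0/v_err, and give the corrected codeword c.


S = (3, 8, 4), error at position 5, error magnitude e = 10, c = [2, 8, 9, 4, 1].

Step 1: column multipliers v_i = (∏_{j≠i}(α_i − α_j))^{−1} mod 13.
  i = 1 (α = 8): (8−1)(8−2)(8−10)(8−7) = 7·6·(−2)·1 = −84 ≡ 7, so v_1 = 7^{−1} = 2 (mod 13).
  i = 2 (α = 1): (1−8)(1−2)(1−10)(1−7) = (−7)·(−1)·(−9)·(−6) = 378 ≡ 1, so v_2 = 1^{−1} = 1 (mod 13).
  i = 3 (α = 2): (2−8)(2−1)(2−10)(2−7) = (−6)·1·(−8)·(−5) = −240 ≡ 7, so v_3 = 7^{−1} = 2 (mod 13).
  i = 4 (α = 10): (10−8)(10−1)(10−2)(10−7) = 2·9·8·3 = 432 ≡ 3, so v_4 = 3^{−1} = 9 (mod 13).
  i = 5 (α = 7): (7−8)(7−1)(7−2)(7−10) = (−1)·6·5·(−3) = 90 ≡ 12, so v_5 = 12^{−1} = 12 (mod 13).
  v = [2, 1, 2, 9, 12].
Step 2: syndromes of r = [2, 8, 9, 4, 11] (all sums mod 13).
  S_0 = Σ v_i r_i = 2·2 + 1·8 + 2·9 + 9·4 + 12·11 = 198 ≡ 3.
  S_1 = Σ v_i α_i r_i = 2·8·2 + 1·1·8 + 2·2·9 + 9·10·4 + 12·7·11 = 1360 ≡ 8.
  α_i^2 mod 13 = [12, 1, 4, 9, 10].
  S_2 = Σ v_i α_i^2 r_i = 2·12·2 + 1·1·8 + 2·4·9 + 9·9·4 + 12·10·11 = 1772 ≡ 4.
  S = (3, 8, 4) ≠ 0, so r is not a codeword (an error is present).
Step 3: locate the error. For a single error e at position i, S_ℓ = v_i·e·α_i^ℓ, so α_err = S_1/S_0.
  S_0^{−1} = 3^{−1} = 9 (mod 13), so α_err = 8·9 = 72 ≡ 7 = α_5. Error position i = 5.
  Consistency check: S_2/S_1 = 4·5 = 20 ≡ 7 = α_err ✓ (single-error assumption holds).
Step 4: error magnitude e = S_0/v_5 = S_0·∏_{j≠5}(α_5 − α_j) = 3·12 = 36 ≡ 10 (mod 13).
Step 5: correct position 5: c_5 = r_5 − e = 11 − 10 ≡ 1 (mod 13). Hence c = [2, 8, 9, 4, 1].
  Check: interpolating c through the α_i gives m(x) = 7 + 1·x (degree < 2) with m(α_i) = c_i for every i, so c is indeed a codeword.
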